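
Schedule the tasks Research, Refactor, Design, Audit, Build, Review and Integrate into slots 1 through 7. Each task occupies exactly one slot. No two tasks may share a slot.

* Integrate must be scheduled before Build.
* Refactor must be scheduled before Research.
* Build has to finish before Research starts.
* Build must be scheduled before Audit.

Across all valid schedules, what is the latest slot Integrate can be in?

Downstream work caps Integrate at 5.
Integrate at 4 is achievable: Review -> 3; Design -> 2; Refactor -> 1; Integrate -> 4; Audit -> 7; Build -> 5; Research -> 6.
Nothing later works — the capacity limit rule out every slot after 4.

4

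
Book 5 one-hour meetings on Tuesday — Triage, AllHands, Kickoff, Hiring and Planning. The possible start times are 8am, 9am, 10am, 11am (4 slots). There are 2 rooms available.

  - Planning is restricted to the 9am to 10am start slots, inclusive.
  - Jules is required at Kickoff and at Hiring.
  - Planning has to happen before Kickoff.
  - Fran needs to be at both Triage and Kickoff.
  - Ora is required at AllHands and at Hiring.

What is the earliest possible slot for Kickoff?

Precedence pushes Kickoff to at least 10am.
Kickoff at 10am is achievable: Hiring=9am, AllHands=8am, Triage=8am, Planning=9am, Kickoff=10am.

10am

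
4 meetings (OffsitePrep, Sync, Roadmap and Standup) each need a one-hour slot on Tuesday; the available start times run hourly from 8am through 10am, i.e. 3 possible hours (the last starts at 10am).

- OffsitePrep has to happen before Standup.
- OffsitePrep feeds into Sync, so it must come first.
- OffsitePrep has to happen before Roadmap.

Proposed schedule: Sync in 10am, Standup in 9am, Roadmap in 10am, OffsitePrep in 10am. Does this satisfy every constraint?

OffsitePrep feeds into Sync, so it must come first — violated.
OffsitePrep has to happen before Standup — violated.
OffsitePrep has to happen before Roadmap — violated.

No — it violates: OffsitePrep has to happen before Standup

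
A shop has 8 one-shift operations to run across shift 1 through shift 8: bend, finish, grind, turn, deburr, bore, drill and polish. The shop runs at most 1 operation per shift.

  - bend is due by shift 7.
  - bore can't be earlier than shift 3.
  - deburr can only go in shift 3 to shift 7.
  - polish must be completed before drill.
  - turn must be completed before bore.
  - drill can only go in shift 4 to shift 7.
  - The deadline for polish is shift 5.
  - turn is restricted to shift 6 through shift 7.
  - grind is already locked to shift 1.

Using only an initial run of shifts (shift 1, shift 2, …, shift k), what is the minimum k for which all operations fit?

The precedence chain requires at least 2 distinct shifts.
With at most 1 per shift and 8 operations, at least 8 shifts are needed.
Propagating the time windows through the other constraints, bore can't land before shift 7, so the schedule must run through at least shift 7.
8 works (last occupied shift: shift 8): for example deburr -> shift 3, polish -> shift 2, bore -> shift 7, bend -> shift 5, finish -> shift 8, grind -> shift 1, drill -> shift 4, turn -> shift 6.

8 shifts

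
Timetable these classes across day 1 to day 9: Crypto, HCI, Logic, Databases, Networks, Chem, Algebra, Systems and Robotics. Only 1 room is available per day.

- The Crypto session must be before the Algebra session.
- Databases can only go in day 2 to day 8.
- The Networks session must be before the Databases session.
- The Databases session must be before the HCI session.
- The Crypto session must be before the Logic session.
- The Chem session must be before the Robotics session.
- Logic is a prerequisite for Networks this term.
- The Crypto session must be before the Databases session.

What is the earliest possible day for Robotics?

day 2

Precedence pushes Robotics to at least day 2.
Robotics at day 2 is achievable: Crypto in day 3, Logic in day 4, Algebra in day 8, Systems in day 9, Databases in day 6, Networks in day 5, HCI in day 7, Robotics in day 2, Chem in day 1.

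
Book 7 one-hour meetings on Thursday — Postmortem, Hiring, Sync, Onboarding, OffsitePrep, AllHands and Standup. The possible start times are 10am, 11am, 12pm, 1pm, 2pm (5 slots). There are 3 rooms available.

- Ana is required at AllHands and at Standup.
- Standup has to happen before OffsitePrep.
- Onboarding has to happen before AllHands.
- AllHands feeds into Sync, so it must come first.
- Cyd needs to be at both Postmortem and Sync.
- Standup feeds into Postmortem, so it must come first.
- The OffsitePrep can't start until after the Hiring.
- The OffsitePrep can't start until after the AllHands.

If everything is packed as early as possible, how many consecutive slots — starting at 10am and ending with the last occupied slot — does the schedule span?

The precedence chain requires at least 3 distinct slots.
With at most 3 per slot and 7 meetings, at least 3 slots are needed.
3 works (last occupied slot: 12pm): for example Onboarding=10am; Sync=12pm; AllHands=11am; OffsitePrep=12pm; Hiring=10am; Postmortem=11am; Standup=10am.

3 slots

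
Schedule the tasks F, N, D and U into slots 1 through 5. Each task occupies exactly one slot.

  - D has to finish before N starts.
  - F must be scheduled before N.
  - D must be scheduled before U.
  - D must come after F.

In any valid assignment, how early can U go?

3

Precedence pushes U to at least 3.
U at 3 is achievable: D in 2, N in 3, U in 3, F in 1.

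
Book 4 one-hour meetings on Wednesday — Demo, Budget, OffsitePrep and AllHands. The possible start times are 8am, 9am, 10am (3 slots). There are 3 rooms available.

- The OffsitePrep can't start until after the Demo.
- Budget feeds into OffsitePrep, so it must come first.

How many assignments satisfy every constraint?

15

Splitting on Demo: it can be 8am (9), 9am (6). Listing each branch's schedules as (Budget, OffsitePrep, AllHands):
Demo=8am: (8am,9am,8am) (8am,9am,9am) (8am,9am,10am) (8am,10am,8am) (8am,10am,9am) (8am,10am,10am) (9am,10am,8am) (9am,10am,9am) (9am,10am,10am) — 9.
Demo=9am: (8am,10am,8am) (8am,10am,9am) (8am,10am,10am) (9am,10am,8am) (9am,10am,9am) (9am,10am,10am) — 6.
Summing: 9 + 6 = 15.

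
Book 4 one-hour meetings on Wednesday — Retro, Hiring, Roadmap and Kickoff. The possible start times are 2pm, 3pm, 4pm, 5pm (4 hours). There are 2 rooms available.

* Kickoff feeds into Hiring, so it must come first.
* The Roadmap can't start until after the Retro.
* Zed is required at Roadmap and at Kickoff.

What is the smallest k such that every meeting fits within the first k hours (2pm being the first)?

The precedence chain requires at least 2 distinct hours.
With at most 2 per hour and 4 meetings, at least 2 hours are needed.
2 works (last occupied hour: 3pm): for example Roadmap -> 3pm, Retro -> 2pm, Kickoff -> 2pm, Hiring -> 3pm.

2 hours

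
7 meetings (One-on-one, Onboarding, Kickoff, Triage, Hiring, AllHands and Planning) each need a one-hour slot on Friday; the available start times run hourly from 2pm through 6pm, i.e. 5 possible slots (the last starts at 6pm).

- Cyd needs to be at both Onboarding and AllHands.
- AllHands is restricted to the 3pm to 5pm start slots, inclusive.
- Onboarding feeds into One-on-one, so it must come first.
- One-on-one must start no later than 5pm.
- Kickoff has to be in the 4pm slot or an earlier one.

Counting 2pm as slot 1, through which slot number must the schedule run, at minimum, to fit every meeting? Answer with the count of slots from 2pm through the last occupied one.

2 slots

The precedence chain requires at least 2 distinct slots.
2 works (last occupied slot: 3pm): for example Planning=2pm, Triage=2pm, Hiring=2pm, Kickoff=2pm, Onboarding=2pm, One-on-one=3pm, AllHands=3pm.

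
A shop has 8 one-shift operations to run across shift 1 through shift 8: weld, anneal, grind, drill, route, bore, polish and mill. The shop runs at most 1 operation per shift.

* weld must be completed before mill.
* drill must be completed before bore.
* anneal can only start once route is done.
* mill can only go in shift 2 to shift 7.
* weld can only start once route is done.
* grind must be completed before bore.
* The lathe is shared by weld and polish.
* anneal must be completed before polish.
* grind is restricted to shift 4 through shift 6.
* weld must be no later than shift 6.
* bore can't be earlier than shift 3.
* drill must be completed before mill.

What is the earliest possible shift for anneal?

shift 2

Precedence pushes anneal to at least shift 2; downstream work caps anneal at shift 7.
anneal at shift 2 is achievable: grind=shift 4, polish=shift 8, route=shift 1, weld=shift 3, bore=shift 6, drill=shift 5, anneal=shift 2, mill=shift 7.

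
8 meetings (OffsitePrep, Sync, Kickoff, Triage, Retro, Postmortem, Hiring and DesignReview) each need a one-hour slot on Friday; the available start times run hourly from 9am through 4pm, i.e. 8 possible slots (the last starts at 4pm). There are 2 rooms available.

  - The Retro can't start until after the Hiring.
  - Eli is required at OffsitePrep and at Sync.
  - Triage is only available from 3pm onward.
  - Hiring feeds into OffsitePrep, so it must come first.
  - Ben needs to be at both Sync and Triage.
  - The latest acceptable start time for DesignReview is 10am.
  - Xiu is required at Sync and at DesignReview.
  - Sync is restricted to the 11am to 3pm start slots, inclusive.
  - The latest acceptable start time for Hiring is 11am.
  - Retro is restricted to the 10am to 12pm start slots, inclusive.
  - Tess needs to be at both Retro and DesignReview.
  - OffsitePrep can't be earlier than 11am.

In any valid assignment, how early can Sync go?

Sync is available from 11am; Sync's own window allows nothing later than 3pm.
Sync at 11am is achievable: Retro in 10am; Sync in 11am; Postmortem in 11am; OffsitePrep in 12pm; Triage in 3pm; DesignReview in 9am; Hiring in 9am; Kickoff in 10am.

11am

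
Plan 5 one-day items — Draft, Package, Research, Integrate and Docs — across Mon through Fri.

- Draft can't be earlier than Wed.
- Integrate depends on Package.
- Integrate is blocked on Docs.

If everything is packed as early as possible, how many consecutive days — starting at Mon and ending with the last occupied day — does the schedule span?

The precedence chain requires at least 2 distinct days.
Draft can't be placed before Wed — that is day 3 counting from Mon — so the schedule must run through at least 3 days.
3 works (last occupied day: Wed): for example Package -> Mon; Integrate -> Tue; Draft -> Wed; Research -> Mon; Docs -> Mon.

3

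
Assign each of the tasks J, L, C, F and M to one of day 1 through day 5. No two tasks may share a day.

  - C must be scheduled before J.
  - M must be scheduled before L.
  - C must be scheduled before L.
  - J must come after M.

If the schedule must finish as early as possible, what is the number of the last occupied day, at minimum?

The precedence chain requires at least 2 distinct days.
With at most 1 per day and 5 tasks, at least 5 days are needed.
5 works (last occupied day: day 5): for example J in day 3, F in day 5, L in day 4, C in day 1, M in day 2.

day 5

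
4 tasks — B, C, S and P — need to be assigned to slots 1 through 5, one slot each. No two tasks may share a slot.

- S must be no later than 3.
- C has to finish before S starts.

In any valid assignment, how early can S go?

Precedence pushes S to at least 2; S's own window allows nothing later than 3.
S at 2 is achievable: S -> 2, P -> 4, C -> 1, B -> 3.

2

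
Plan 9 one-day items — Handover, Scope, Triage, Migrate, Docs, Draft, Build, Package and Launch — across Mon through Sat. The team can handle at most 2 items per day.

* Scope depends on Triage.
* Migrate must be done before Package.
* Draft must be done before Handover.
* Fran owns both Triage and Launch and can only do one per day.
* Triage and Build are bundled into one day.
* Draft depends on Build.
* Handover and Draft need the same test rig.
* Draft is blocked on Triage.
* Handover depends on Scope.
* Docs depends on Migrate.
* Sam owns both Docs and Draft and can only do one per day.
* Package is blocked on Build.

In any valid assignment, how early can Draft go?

Precedence pushes Draft to at least Tue; downstream work caps Draft at Fri.
Draft at Tue is achievable: Docs in Thu; Launch in Fri; Handover in Wed; Build in Mon; Migrate in Wed; Package in Thu; Triage in Mon; Scope in Tue; Draft in Tue.

Tue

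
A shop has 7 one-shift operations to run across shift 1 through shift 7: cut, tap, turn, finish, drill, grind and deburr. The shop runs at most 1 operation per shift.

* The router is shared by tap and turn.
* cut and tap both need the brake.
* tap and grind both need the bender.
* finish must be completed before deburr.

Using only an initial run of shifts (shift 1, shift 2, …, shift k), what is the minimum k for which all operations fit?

The precedence chain requires at least 2 distinct shifts.
With at most 1 per shift and 7 operations, at least 7 shifts are needed.
7 works (last occupied shift: shift 7): for example drill=shift 6; turn=shift 5; deburr=shift 2; finish=shift 1; cut=shift 3; tap=shift 4; grind=shift 7.

7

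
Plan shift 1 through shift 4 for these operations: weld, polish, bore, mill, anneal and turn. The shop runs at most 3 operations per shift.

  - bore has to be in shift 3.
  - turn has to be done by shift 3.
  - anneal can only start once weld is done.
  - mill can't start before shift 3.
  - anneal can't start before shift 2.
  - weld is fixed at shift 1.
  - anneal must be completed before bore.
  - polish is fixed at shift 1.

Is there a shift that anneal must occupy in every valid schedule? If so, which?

weld is fixed at shift 1 and must come before anneal, so anneal is at least shift 2.
bore is fixed at shift 3 and must come after anneal, so anneal is at most shift 2.
So anneal must be shift 2.

shift 2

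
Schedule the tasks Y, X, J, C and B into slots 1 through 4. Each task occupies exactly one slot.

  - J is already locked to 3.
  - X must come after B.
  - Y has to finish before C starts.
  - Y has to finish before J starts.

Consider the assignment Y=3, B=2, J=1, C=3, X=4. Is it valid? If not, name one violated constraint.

Invalid. Y has to finish before J starts.

Y has to finish before C starts — violated.
X must come after B — holds.
J is already locked to 3 — violated.
Y has to finish before J starts — violated.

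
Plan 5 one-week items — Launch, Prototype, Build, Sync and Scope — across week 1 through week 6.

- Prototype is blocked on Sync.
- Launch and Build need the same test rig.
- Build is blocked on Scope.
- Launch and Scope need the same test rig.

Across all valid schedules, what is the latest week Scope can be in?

Downstream work caps Scope at week 5.
Scope at week 5 is achievable: Scope -> week 5; Launch -> week 1; Sync -> week 1; Prototype -> week 2; Build -> week 6.

week 5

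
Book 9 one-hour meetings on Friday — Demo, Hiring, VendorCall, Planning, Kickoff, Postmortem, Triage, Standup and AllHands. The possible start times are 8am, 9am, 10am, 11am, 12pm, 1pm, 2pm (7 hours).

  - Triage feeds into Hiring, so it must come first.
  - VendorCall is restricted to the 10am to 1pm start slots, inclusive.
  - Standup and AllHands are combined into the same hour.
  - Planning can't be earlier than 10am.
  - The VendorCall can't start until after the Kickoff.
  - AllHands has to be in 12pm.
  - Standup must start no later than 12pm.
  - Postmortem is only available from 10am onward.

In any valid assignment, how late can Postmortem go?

Postmortem is available from 10am.
Postmortem at 2pm is achievable: Kickoff in 8am; Planning in 10am; Postmortem in 2pm; VendorCall in 10am; Triage in 8am; Demo in 8am; Hiring in 9am; Standup in 12pm; AllHands in 12pm.

2pm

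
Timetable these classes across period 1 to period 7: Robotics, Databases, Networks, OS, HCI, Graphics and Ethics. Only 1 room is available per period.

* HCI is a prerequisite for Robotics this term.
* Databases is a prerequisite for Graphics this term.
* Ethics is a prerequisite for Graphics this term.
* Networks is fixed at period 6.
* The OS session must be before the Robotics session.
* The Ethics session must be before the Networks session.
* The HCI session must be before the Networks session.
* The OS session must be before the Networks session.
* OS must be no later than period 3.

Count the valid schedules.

58

Splitting on Robotics: it can be period 3 (4), period 4 (12), period 5 (18), period 7 (24). Listing each branch's schedules as (Databases, Networks, OS, HCI, Graphics, Ethics) by period number:
Robotics=period 3: (4,6,1,2,7,5) (4,6,2,1,7,5) (5,6,1,2,7,4) (5,6,2,1,7,4) — 4.
Robotics=period 4: (1,6,2,3,7,5) (1,6,3,2,7,5) (2,6,1,3,7,5) (2,6,3,1,7,5) (3,6,1,2,7,5) (3,6,2,1,7,5) (5,6,1,2,7,3) (5,6,1,3,7,2) (5,6,2,1,7,3) (5,6,2,3,7,1) (5,6,3,1,7,2) (5,6,3,2,7,1) — 12.
Robotics=period 5: (1,6,2,3,7,4) (1,6,2,4,7,3) (1,6,3,2,7,4) (1,6,3,4,7,2) (2,6,1,3,7,4) (2,6,1,4,7,3) (2,6,3,1,7,4) (2,6,3,4,7,1) (3,6,1,2,7,4) (3,6,1,4,7,2) (3,6,2,1,7,4) (3,6,2,4,7,1) (4,6,1,2,7,3) (4,6,1,3,7,2) (4,6,2,1,7,3) (4,6,2,3,7,1) (4,6,3,1,7,2) (4,6,3,2,7,1) — 18.
Robotics=period 7: (1,6,2,3,5,4) (1,6,2,4,5,3) (1,6,2,5,4,3) (1,6,3,2,5,4) (1,6,3,4,5,2) (1,6,3,5,4,2) (2,6,1,3,5,4) (2,6,1,4,5,3) (2,6,1,5,4,3) (2,6,3,1,5,4) (2,6,3,4,5,1) (2,6,3,5,4,1) (3,6,1,2,5,4) (3,6,1,4,5,2) (3,6,1,5,4,2) (3,6,2,1,5,4) (3,6,2,4,5,1) (3,6,2,5,4,1) (4,6,1,2,5,3) (4,6,1,3,5,2) (4,6,2,1,5,3) (4,6,2,3,5,1) (4,6,3,1,5,2) (4,6,3,2,5,1) — 24.
Summing: 4 + 12 + 18 + 24 = 58.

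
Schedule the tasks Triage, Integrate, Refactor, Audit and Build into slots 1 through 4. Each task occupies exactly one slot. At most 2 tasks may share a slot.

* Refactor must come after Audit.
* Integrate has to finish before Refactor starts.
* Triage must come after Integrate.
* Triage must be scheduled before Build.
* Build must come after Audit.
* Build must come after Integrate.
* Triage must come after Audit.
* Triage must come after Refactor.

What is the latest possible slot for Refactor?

2

Precedence pushes Refactor to at least 2; downstream work caps Refactor at 2.
Refactor at 2 is achievable: Integrate -> 1, Build -> 4, Triage -> 3, Refactor -> 2, Audit -> 1.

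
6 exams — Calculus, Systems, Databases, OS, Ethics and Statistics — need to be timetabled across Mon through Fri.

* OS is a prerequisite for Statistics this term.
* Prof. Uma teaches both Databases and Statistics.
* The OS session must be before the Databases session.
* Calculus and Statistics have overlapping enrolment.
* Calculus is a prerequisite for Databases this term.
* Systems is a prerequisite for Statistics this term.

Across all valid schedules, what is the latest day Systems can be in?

Thu

Downstream work caps Systems at Thu.
Systems at Thu is achievable: Ethics -> Mon; OS -> Mon; Statistics -> Fri; Calculus -> Mon; Systems -> Thu; Databases -> Tue.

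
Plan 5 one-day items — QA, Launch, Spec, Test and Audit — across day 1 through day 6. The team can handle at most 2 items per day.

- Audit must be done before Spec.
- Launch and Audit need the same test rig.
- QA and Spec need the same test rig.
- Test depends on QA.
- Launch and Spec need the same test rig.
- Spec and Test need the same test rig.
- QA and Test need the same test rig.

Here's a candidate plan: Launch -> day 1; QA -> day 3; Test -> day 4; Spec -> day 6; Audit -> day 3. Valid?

Yes

Audit must be done before Spec — holds.
Launch and Audit need the same test rig — holds.
Launch and Spec need the same test rig — holds.
Test depends on QA — holds.
QA and Test need the same test rig — holds.
QA and Spec need the same test rig — holds.
Spec and Test need the same test rig — holds.
The team can handle at most 2 items per day — holds.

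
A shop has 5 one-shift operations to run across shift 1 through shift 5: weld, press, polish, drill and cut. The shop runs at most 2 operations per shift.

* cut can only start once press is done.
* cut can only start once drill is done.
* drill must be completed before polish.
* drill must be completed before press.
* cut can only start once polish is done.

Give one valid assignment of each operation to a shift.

press=shift 2, weld=shift 1, cut=shift 3, polish=shift 2, drill=shift 1

Checking: drill(shift 1) before cut(shift 3); press(shift 2) before cut(shift 3); drill(shift 1) before press(shift 2); polish(shift 2) before cut(shift 3); drill(shift 1) before polish(shift 2); max 2 per shift (cap 2).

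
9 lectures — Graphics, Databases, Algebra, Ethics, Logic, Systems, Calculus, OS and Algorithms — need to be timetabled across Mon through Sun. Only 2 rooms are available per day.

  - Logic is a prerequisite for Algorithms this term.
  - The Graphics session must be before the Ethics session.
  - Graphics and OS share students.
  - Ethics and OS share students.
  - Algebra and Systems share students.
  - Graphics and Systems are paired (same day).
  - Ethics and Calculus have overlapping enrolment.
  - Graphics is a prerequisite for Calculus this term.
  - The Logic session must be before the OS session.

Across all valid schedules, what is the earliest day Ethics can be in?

Precedence pushes Ethics to at least Tue.
Ethics at Tue is achievable: Algorithms=Thu, Logic=Tue, Graphics=Mon, Ethics=Tue, OS=Wed, Systems=Mon, Databases=Thu, Algebra=Fri, Calculus=Wed.

Tue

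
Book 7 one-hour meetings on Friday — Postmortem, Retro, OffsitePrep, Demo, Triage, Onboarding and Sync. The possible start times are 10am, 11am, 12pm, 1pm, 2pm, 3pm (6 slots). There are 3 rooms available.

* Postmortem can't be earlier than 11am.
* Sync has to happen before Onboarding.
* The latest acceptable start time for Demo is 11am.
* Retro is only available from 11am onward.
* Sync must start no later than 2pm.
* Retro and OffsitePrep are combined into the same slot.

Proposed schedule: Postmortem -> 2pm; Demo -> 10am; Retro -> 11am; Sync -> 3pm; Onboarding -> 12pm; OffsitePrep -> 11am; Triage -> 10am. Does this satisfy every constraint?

No. Sync must start no later than 2pm is not satisfied.

Retro is only available from 11am onward — holds.
The latest acceptable start time for Demo is 11am — holds.
Sync has to happen before Onboarding — violated.
Retro and OffsitePrep are combined into the same slot — holds.
Postmortem can't be earlier than 11am — holds.
Sync must start no later than 2pm — violated.
There are 3 rooms available — holds.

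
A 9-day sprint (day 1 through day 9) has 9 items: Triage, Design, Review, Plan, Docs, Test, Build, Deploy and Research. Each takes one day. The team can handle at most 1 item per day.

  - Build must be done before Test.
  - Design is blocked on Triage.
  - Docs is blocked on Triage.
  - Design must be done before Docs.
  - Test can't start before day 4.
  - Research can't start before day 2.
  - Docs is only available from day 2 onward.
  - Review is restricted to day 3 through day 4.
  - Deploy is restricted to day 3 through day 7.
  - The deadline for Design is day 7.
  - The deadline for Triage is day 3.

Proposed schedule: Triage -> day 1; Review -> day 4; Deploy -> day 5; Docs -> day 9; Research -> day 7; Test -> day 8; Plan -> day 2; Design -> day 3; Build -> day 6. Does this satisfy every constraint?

Yes

Design must be done before Docs — holds.
The deadline for Triage is day 3 — holds.
Research can't start before day 2 — holds.
Docs is only available from day 2 onward — holds.
Design is blocked on Triage — holds.
Docs is blocked on Triage — holds.
Build must be done before Test — holds.
Deploy is restricted to day 3 through day 7 — holds.
The team can handle at most 1 item per day — holds.
Review is restricted to day 3 through day 4 — holds.
Test can't start before day 4 — holds.
The deadline for Design is day 7 — holds.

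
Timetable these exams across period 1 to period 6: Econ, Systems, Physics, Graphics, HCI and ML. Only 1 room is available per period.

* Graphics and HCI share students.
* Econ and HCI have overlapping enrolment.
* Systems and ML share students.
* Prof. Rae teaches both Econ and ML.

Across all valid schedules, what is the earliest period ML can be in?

period 1

ML at period 1 is achievable: ML in period 1; HCI in period 6; Systems in period 3; Econ in period 2; Physics in period 4; Graphics in period 5.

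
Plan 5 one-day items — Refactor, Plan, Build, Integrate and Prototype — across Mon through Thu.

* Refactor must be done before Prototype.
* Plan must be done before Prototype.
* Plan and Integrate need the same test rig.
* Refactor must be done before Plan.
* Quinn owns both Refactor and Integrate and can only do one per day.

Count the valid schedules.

Splitting on Refactor: it can be Mon (24), Tue (8). Listing each branch's schedules as (Plan, Build, Integrate, Prototype):
Refactor=Mon: (Tue,Mon,Wed,Wed) (Tue,Mon,Wed,Thu) (Tue,Mon,Thu,Wed) (Tue,Mon,Thu,Thu) (Tue,Tue,Wed,Wed) (Tue,Tue,Wed,Thu) (Tue,Tue,Thu,Wed) (Tue,Tue,Thu,Thu) (Tue,Wed,Wed,Wed) (Tue,Wed,Wed,Thu) (Tue,Wed,Thu,Wed) (Tue,Wed,Thu,Thu) (Tue,Thu,Wed,Wed) (Tue,Thu,Wed,Thu) (Tue,Thu,Thu,Wed) (Tue,Thu,Thu,Thu) (Wed,Mon,Tue,Thu) (Wed,Mon,Thu,Thu) (Wed,Tue,Tue,Thu) (Wed,Tue,Thu,Thu) (Wed,Wed,Tue,Thu) (Wed,Wed,Thu,Thu) (Wed,Thu,Tue,Thu) (Wed,Thu,Thu,Thu) — 24.
Refactor=Tue: (Wed,Mon,Mon,Thu) (Wed,Mon,Thu,Thu) (Wed,Tue,Mon,Thu) (Wed,Tue,Thu,Thu) (Wed,Wed,Mon,Thu) (Wed,Wed,Thu,Thu) (Wed,Thu,Mon,Thu) (Wed,Thu,Thu,Thu) — 8.
Summing: 24 + 8 = 32.

32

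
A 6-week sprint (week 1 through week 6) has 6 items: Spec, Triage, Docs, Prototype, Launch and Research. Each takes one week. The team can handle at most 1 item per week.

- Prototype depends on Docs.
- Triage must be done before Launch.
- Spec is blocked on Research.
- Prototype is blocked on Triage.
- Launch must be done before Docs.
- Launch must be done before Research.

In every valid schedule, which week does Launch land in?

week 2

Precedence pushes Launch to at least week 2; downstream work caps Launch at week 4.
So Launch is pinned to week 2.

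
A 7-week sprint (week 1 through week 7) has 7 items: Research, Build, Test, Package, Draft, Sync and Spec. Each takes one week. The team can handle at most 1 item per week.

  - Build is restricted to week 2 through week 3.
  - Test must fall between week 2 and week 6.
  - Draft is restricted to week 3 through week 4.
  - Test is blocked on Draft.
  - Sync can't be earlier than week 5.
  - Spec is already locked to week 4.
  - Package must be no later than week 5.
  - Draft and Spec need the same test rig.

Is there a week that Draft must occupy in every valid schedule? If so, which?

week 3

Draft's window is week 3–week 4.
Spec is fixed at week 4, and Draft can't share a week with Spec.
So Draft must be week 3.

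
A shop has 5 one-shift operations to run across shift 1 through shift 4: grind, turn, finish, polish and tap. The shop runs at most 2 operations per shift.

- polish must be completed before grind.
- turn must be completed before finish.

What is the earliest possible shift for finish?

shift 2

Precedence pushes finish to at least shift 2.
finish at shift 2 is achievable: polish in shift 1; tap in shift 3; finish in shift 2; turn in shift 1; grind in shift 2.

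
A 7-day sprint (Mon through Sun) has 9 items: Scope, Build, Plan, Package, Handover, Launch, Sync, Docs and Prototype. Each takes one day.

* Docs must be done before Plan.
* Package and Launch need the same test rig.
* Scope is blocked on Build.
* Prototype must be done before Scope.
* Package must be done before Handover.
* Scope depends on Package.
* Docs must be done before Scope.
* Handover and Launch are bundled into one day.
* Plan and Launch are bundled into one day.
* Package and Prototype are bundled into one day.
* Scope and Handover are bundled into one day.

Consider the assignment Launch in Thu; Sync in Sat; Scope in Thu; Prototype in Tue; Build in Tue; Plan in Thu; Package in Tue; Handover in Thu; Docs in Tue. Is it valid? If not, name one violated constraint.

Prototype must be done before Scope — holds.
Package must be done before Handover — holds.
Docs must be done before Plan — holds.
Docs must be done before Scope — holds.
Package and Prototype are bundled into one day — holds.
Scope and Handover are bundled into one day — holds.
Package and Launch need the same test rig — holds.
Handover and Launch are bundled into one day — holds.
Scope depends on Package — holds.
Scope is blocked on Build — holds.
Plan and Launch are bundled into one day — holds.

Yes, all constraints hold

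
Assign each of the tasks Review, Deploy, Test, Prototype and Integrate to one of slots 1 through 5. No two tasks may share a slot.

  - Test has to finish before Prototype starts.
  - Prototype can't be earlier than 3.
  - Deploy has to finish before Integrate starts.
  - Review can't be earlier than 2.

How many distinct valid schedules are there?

21

Splitting on Review: it can be 2 (6), 3 (5), 4 (5), 5 (5). Listing each branch's schedules as (Deploy, Test, Prototype, Integrate):
Review=2: (1,3,4,5) (1,3,5,4) (1,4,5,3) (3,1,4,5) (3,1,5,4) (4,1,3,5) — 6.
Review=3: (1,2,4,5) (1,2,5,4) (1,4,5,2) (2,1,4,5) (2,1,5,4) — 5.
Review=4: (1,2,3,5) (1,2,5,3) (1,3,5,2) (2,1,3,5) (2,1,5,3) — 5.
Review=5: (1,2,3,4) (1,2,4,3) (1,3,4,2) (2,1,3,4) (2,1,4,3) — 5.
Summing: 6 + 5 + 5 + 5 = 21.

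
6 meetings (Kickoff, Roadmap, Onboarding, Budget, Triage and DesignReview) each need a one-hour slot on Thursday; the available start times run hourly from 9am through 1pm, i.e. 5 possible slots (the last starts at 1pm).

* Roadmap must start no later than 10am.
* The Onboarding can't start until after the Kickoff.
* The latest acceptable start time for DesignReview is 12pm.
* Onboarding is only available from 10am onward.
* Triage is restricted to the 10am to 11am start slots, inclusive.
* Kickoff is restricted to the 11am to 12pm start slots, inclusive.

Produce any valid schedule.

Onboarding in 12pm, Budget in 9am, Roadmap in 9am, Triage in 10am, Kickoff in 11am, DesignReview in 9am

Checking: Kickoff(11am) before Onboarding(12pm); DesignReview=9am in [9am,12pm]; Triage=10am in [10am,11am]; Kickoff=11am in [11am,12pm]; Onboarding=12pm in [10am,1pm]; Roadmap=9am in [9am,10am].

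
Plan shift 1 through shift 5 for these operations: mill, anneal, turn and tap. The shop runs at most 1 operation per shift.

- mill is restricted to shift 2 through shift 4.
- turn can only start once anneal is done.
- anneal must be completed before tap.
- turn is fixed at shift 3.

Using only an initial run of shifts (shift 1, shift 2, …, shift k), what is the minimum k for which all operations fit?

4

The precedence chain requires at least 2 distinct shifts.
With at most 1 per shift and 4 operations, at least 4 shifts are needed.
turn can't be placed before shift 3, so the schedule must run through at least shift 3.
4 works (last occupied shift: shift 4): for example anneal=shift 1, tap=shift 4, turn=shift 3, mill=shift 2.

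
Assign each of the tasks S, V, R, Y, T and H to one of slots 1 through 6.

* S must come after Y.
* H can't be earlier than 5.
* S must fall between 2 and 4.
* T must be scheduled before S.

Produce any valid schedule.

S in 2; V in 1; H in 5; R in 1; T in 1; Y in 1

Checking: Y(1) before S(2); T(1) before S(2); H=5 in [5,6]; S=2 in [2,4].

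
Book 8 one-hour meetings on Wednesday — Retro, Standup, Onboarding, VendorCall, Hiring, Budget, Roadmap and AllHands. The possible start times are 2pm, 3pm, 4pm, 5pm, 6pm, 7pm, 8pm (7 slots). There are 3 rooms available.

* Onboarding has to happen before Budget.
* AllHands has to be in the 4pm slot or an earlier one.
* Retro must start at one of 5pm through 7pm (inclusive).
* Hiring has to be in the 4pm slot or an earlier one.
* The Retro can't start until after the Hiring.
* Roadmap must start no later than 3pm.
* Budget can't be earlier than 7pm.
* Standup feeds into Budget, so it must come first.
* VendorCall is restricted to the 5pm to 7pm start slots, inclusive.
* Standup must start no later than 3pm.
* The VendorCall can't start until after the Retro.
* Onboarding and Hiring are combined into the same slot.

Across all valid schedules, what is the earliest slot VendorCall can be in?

6pm

VendorCall is available from 5pm; precedence pushes VendorCall to at least 6pm; VendorCall's own window allows nothing later than 7pm.
VendorCall at 6pm is achievable: Roadmap in 2pm, VendorCall in 6pm, Onboarding in 3pm, AllHands in 2pm, Retro in 5pm, Standup in 2pm, Hiring in 3pm, Budget in 7pm.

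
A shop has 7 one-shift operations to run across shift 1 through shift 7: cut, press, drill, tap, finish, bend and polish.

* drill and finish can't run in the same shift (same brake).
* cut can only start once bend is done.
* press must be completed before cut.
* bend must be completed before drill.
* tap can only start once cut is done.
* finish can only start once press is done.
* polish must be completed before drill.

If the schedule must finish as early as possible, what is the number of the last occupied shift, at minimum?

3

The precedence chain requires at least 3 distinct shifts.
3 works (last occupied shift: shift 3): for example finish=shift 3, tap=shift 3, drill=shift 2, press=shift 1, bend=shift 1, cut=shift 2, polish=shift 1.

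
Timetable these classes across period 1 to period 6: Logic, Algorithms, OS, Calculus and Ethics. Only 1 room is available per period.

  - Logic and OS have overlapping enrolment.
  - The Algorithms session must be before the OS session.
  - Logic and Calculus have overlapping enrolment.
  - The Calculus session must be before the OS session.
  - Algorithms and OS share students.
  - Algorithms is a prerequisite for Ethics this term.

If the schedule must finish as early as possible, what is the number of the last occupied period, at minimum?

The precedence chain requires at least 2 distinct periods.
With at most 1 per period and 5 classes, at least 5 periods are needed.
5 works (last occupied period: period 5): for example Algorithms -> period 1; OS -> period 3; Calculus -> period 2; Logic -> period 5; Ethics -> period 4.

5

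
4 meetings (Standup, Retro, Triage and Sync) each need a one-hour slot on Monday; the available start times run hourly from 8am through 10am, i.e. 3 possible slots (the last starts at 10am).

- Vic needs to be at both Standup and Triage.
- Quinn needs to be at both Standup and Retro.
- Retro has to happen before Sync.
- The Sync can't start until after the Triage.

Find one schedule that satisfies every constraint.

Sync=9am; Retro=8am; Triage=8am; Standup=9am

Checking: Triage(8am) before Sync(9am); Retro(8am) before Sync(9am); Standup(9am) != Triage(8am); Standup(9am) != Retro(8am).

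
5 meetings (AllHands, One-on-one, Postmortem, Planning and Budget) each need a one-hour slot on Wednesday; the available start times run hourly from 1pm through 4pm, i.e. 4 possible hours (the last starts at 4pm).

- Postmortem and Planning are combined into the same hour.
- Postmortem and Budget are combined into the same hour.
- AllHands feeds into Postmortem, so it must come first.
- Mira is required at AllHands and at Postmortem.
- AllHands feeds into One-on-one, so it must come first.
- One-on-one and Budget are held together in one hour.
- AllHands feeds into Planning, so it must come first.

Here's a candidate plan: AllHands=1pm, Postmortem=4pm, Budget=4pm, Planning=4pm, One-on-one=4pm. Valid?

Yes

AllHands feeds into One-on-one, so it must come first — holds.
One-on-one and Budget are held together in one hour — holds.
AllHands feeds into Postmortem, so it must come first — holds.
Postmortem and Budget are combined into the same hour — holds.
Mira is required at AllHands and at Postmortem — holds.
AllHands feeds into Planning, so it must come first — holds.
Postmortem and Planning are combined into the same hour — holds.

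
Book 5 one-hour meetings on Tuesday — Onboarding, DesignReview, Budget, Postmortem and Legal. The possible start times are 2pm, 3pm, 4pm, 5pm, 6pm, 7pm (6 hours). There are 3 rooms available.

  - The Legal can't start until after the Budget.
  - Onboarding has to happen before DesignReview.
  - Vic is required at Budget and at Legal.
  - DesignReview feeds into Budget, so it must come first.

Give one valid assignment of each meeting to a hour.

Budget -> 4pm, Legal -> 5pm, Postmortem -> 2pm, Onboarding -> 2pm, DesignReview -> 3pm

Checking: Budget(4pm) before Legal(5pm); Onboarding(2pm) before DesignReview(3pm); DesignReview(3pm) before Budget(4pm); Budget(4pm) != Legal(5pm); max 2 per hour (cap 3).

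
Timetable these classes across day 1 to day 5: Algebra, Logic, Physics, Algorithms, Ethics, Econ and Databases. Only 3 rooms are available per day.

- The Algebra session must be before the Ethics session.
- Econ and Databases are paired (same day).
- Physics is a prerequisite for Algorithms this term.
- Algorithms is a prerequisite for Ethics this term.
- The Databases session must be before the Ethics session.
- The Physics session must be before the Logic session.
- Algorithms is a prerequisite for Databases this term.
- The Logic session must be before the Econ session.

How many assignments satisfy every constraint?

27

Splitting on Algebra: it can be day 1 (7), day 2 (7), day 3 (7), day 4 (6). Listing each branch's schedules as (Logic, Physics, Algorithms, Ethics, Econ, Databases) by day number:
Algebra=day 1: (2,1,2,4,3,3) (2,1,2,5,3,3) (2,1,2,5,4,4) (2,1,3,5,4,4) (3,1,2,5,4,4) (3,1,3,5,4,4) (3,2,3,5,4,4) — 7.
Algebra=day 2: (2,1,2,4,3,3) (2,1,2,5,3,3) (2,1,2,5,4,4) (2,1,3,5,4,4) (3,1,2,5,4,4) (3,1,3,5,4,4) (3,2,3,5,4,4) — 7.
Algebra=day 3: (2,1,2,4,3,3) (2,1,2,5,3,3) (2,1,2,5,4,4) (2,1,3,5,4,4) (3,1,2,5,4,4) (3,1,3,5,4,4) (3,2,3,5,4,4) — 7.
Algebra=day 4: (2,1,2,5,3,3) (2,1,2,5,4,4) (2,1,3,5,4,4) (3,1,2,5,4,4) (3,1,3,5,4,4) (3,2,3,5,4,4) — 6.
Summing: 7 + 7 + 7 + 6 = 27.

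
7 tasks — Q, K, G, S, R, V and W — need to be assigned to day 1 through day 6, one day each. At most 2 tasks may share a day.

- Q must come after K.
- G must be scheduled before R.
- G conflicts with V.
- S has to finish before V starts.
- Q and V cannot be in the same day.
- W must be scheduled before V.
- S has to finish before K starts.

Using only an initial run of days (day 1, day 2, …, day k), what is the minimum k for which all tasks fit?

4 days

The precedence chain requires at least 3 distinct days.
With at most 2 per day and 7 tasks, at least 4 days are needed.
4 works (last occupied day: day 4): for example V -> day 2, S -> day 1, Q -> day 3, R -> day 4, K -> day 2, G -> day 3, W -> day 1.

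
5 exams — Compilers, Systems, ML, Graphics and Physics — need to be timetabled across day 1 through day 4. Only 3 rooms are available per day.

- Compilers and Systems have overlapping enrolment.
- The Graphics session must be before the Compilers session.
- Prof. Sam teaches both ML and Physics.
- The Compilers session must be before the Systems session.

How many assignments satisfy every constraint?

48

Splitting on Compilers: it can be day 2 (24), day 3 (24). Listing each branch's schedules as (Systems, ML, Graphics, Physics) by day number:
Compilers=day 2: (3,1,1,2) (3,1,1,3) (3,1,1,4) (3,2,1,1) (3,2,1,3) (3,2,1,4) (3,3,1,1) (3,3,1,2) (3,3,1,4) (3,4,1,1) (3,4,1,2) (3,4,1,3) (4,1,1,2) (4,1,1,3) (4,1,1,4) (4,2,1,1) (4,2,1,3) (4,2,1,4) (4,3,1,1) (4,3,1,2) (4,3,1,4) (4,4,1,1) (4,4,1,2) (4,4,1,3) — 24.
Compilers=day 3: (4,1,1,2) (4,1,1,3) (4,1,1,4) (4,1,2,2) (4,1,2,3) (4,1,2,4) (4,2,1,1) (4,2,1,3) (4,2,1,4) (4,2,2,1) (4,2,2,3) (4,2,2,4) (4,3,1,1) (4,3,1,2) (4,3,1,4) (4,3,2,1) (4,3,2,2) (4,3,2,4) (4,4,1,1) (4,4,1,2) (4,4,1,3) (4,4,2,1) (4,4,2,2) (4,4,2,3) — 24.
Summing: 24 + 24 = 48.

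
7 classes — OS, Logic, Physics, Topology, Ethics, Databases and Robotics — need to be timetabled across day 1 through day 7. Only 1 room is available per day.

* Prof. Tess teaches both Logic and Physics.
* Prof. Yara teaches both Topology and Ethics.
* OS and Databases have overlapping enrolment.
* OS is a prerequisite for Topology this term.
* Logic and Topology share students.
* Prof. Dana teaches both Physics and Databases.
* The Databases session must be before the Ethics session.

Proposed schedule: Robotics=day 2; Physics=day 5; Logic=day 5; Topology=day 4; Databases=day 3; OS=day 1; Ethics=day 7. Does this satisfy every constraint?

OS and Databases have overlapping enrolment — holds.
OS is a prerequisite for Topology this term — holds.
Only 1 room is available per day — violated.
The Databases session must be before the Ethics session — holds.
Prof. Dana teaches both Physics and Databases — holds.
Logic and Topology share students — holds.
Prof. Tess teaches both Logic and Physics — violated.
Prof. Yara teaches both Topology and Ethics — holds.

No — it violates: Prof. Tess teaches both Logic and Physics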